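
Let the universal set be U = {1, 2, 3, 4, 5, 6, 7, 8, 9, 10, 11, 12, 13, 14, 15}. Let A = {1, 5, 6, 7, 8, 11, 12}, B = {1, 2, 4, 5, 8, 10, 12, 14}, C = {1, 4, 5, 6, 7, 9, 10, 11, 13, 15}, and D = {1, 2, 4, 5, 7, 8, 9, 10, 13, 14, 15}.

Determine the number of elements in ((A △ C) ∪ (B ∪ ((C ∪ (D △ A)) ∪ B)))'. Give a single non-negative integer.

A △ C = {4, 8, 9, 10, 12, 13, 15}
D △ A = {2, 4, 6, 9, 10, 11, 12, 13, 14, 15}
C ∪ (D △ A) = {1, 2, 4, 5, 6, 7, 9, 10, 11, 12, 13, 14, 15}
(C ∪ (D △ A)) ∪ B = {1, 2, 4, 5, 6, 7, 8, 9, 10, 11, 12, 13, 14, 15}
B ∪ ((C ∪ (D △ A)) ∪ B) = {1, 2, 4, 5, 6, 7, 8, 9, 10, 11, 12, 13, 14, 15}
(A △ C) ∪ (B ∪ ((C ∪ (D △ A)) ∪ B)) = {1, 2, 4, 5, 6, 7, 8, 9, 10, 11, 12, 13, 14, 15}
((A △ C) ∪ (B ∪ ((C ∪ (D △ A)) ∪ B)))' = {3}
|((A △ C) ∪ (B ∪ ((C ∪ (D △ A)) ∪ B)))'| = 1

1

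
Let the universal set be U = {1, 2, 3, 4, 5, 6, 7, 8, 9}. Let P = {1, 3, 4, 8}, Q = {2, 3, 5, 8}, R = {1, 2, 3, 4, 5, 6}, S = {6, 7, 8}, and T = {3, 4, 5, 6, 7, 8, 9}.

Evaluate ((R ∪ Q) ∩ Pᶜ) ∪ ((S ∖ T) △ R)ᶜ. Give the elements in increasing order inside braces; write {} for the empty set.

{2, 5, 6, 7, 8, 9}

R ∪ Q = {1, 2, 3, 4, 5, 6, 8}
Pᶜ = {2, 5, 6, 7, 9}
(R ∪ Q) ∩ Pᶜ = {2, 5, 6}
S ∖ T = {}
(S ∖ T) △ R = {1, 2, 3, 4, 5, 6}
((S ∖ T) △ R)ᶜ = {7, 8, 9}
((R ∪ Q) ∩ Pᶜ) ∪ ((S ∖ T) △ R)ᶜ = {2, 5, 6, 7, 8, 9}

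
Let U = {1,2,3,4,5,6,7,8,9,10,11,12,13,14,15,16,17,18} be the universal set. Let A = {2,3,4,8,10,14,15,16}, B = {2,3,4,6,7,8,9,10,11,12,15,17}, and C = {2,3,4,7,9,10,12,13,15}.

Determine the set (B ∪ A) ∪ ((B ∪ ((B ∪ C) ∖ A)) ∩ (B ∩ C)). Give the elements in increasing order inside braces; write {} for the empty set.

B ∪ A = {2,3,4,6,7,8,9,10,11,12,14,15,16,17}
B ∪ C = {2,3,4,6,7,8,9,10,11,12,13,15,17}
(B ∪ C) ∖ A = {6,7,9,11,12,13,17}
B ∪ ((B ∪ C) ∖ A) = {2,3,4,6,7,8,9,10,11,12,13,15,17}
B ∩ C = {2,3,4,7,9,10,12,15}
(B ∪ ((B ∪ C) ∖ A)) ∩ (B ∩ C) = {2,3,4,7,9,10,12,15}
(B ∪ A) ∪ ((B ∪ ((B ∪ C) ∖ A)) ∩ (B ∩ C)) = {2,3,4,6,7,8,9,10,11,12,14,15,16,17}

{2,3,4,6,7,8,9,10,11,12,14,15,16,17}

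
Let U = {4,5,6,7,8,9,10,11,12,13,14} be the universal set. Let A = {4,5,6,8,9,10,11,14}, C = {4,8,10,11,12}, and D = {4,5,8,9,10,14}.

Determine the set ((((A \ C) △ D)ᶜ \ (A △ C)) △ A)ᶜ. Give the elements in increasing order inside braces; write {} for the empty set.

A \ C = {5,6,9,14}
(A \ C) △ D = {4,6,8,10}
((A \ C) △ D)ᶜ = {5,7,9,11,12,13,14}
A △ C = {5,6,9,12,14}
((A \ C) △ D)ᶜ \ (A △ C) = {7,11,13}
(((A \ C) △ D)ᶜ \ (A △ C)) △ A = {4,5,6,7,8,9,10,13,14}
((((A \ C) △ D)ᶜ \ (A △ C)) △ A)ᶜ = {11,12}

{11,12}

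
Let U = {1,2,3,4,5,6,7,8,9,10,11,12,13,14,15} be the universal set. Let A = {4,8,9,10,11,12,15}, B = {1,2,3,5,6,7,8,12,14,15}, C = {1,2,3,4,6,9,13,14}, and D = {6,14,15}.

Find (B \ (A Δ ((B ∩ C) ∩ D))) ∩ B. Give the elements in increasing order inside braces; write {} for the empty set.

{1,2,3,5,7}

B ∩ C = {1,2,3,6,14}
(B ∩ C) ∩ D = {6,14}
A Δ ((B ∩ C) ∩ D) = {4,6,8,9,10,11,12,14,15}
B \ (A Δ ((B ∩ C) ∩ D)) = {1,2,3,5,7}
(B \ (A Δ ((B ∩ C) ∩ D))) ∩ B = {1,2,3,5,7}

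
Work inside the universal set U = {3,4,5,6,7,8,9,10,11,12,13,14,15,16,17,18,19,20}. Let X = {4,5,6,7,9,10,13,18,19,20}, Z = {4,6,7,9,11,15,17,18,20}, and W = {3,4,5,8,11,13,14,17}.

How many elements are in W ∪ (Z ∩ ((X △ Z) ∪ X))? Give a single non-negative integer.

X △ Z = {5,10,11,13,15,17,19}
(X △ Z) ∪ X = {4,5,6,7,9,10,11,13,15,17,18,19,20}
Z ∩ ((X △ Z) ∪ X) = {4,6,7,9,11,15,17,18,20}
W ∪ (Z ∩ ((X △ Z) ∪ X)) = {3,4,5,6,7,8,9,11,13,14,15,17,18,20}
|W ∪ (Z ∩ ((X △ Z) ∪ X))| = 14

14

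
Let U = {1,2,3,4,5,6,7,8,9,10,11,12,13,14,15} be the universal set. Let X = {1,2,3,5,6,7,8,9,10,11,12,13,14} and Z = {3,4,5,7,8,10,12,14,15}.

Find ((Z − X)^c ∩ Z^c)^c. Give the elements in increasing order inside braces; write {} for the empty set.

Z − X = {4,15}
(Z − X)^c = {1,2,3,5,6,7,8,9,10,11,12,13,14}
Z^c = {1,2,6,9,11,13}
(Z − X)^c ∩ Z^c = {1,2,6,9,11,13}
((Z − X)^c ∩ Z^c)^c = {3,4,5,7,8,10,12,14,15}

{3,4,5,7,8,10,12,14,15}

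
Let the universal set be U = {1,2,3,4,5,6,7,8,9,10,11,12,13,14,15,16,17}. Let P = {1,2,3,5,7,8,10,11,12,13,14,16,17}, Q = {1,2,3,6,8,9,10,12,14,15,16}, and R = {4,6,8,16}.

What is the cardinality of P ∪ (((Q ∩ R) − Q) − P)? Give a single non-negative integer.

13

Q ∩ R = {6,8,16}
(Q ∩ R) − Q = {}
((Q ∩ R) − Q) − P = {}
P ∪ (((Q ∩ R) − Q) − P) = {1,2,3,5,7,8,10,11,12,13,14,16,17}
|P ∪ (((Q ∩ R) − Q) − P)| = 13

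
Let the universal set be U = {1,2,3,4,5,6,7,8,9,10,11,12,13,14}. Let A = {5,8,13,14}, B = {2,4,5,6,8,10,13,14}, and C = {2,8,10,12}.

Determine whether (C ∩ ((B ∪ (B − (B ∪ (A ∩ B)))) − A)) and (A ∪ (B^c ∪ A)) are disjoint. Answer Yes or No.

A ∩ B = {5,8,13,14}
B ∪ (A ∩ B) = {2,4,5,6,8,10,13,14}
B − (B ∪ (A ∩ B)) = {}
B ∪ (B − (B ∪ (A ∩ B))) = {2,4,5,6,8,10,13,14}
(B ∪ (B − (B ∪ (A ∩ B)))) − A = {2,4,6,10}
C ∩ ((B ∪ (B − (B ∪ (A ∩ B)))) − A) = {2,10}
B^c = {1,3,7,9,11,12}
B^c ∪ A = {1,3,5,7,8,9,11,12,13,14}
A ∪ (B^c ∪ A) = {1,3,5,7,8,9,11,12,13,14}
{2,10} and {1,3,5,7,8,9,11,12,13,14} share no elements.

Yes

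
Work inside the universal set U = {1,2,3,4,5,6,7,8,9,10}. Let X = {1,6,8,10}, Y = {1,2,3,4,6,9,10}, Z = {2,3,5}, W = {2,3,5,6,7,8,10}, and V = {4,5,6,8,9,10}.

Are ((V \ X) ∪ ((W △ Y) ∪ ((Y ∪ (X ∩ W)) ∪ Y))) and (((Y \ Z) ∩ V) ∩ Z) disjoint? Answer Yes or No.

V \ X = {4,5,9}
W △ Y = {1,4,5,7,8,9}
X ∩ W = {6,8,10}
Y ∪ (X ∩ W) = {1,2,3,4,6,8,9,10}
(Y ∪ (X ∩ W)) ∪ Y = {1,2,3,4,6,8,9,10}
(W △ Y) ∪ ((Y ∪ (X ∩ W)) ∪ Y) = {1,2,3,4,5,6,7,8,9,10}
(V \ X) ∪ ((W △ Y) ∪ ((Y ∪ (X ∩ W)) ∪ Y)) = {1,2,3,4,5,6,7,8,9,10}
Y \ Z = {1,4,6,9,10}
(Y \ Z) ∩ V = {4,6,9,10}
((Y \ Z) ∩ V) ∩ Z = {}
{1,2,3,4,5,6,7,8,9,10} and {} share no elements.

Yes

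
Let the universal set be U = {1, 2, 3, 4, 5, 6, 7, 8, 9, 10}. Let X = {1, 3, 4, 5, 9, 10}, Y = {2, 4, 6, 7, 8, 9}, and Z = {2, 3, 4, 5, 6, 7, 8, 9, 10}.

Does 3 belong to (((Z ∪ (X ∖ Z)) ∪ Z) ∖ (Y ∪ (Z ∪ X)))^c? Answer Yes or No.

3 ∈ X and 3 ∈ Z, so 3 ∉ X ∖ Z
3 ∈ Z and 3 ∉ (X ∖ Z), so 3 ∈ Z ∪ (X ∖ Z)
3 ∈ (Z ∪ (X ∖ Z)) and 3 ∈ Z, so 3 ∈ (Z ∪ (X ∖ Z)) ∪ Z
3 ∈ Z and 3 ∈ X, so 3 ∈ Z ∪ X
3 ∉ Y and 3 ∈ (Z ∪ X), so 3 ∈ Y ∪ (Z ∪ X)
3 ∈ ((Z ∪ (X ∖ Z)) ∪ Z) and 3 ∈ (Y ∪ (Z ∪ X)), so 3 ∉ ((Z ∪ (X ∖ Z)) ∪ Z) ∖ (Y ∪ (Z ∪ X))
3 ∈ (((Z ∪ (X ∖ Z)) ∪ Z) ∖ (Y ∪ (Z ∪ X)))^c since 3 ∉ (((Z ∪ (X ∖ Z)) ∪ Z) ∖ (Y ∪ (Z ∪ X)))

Yes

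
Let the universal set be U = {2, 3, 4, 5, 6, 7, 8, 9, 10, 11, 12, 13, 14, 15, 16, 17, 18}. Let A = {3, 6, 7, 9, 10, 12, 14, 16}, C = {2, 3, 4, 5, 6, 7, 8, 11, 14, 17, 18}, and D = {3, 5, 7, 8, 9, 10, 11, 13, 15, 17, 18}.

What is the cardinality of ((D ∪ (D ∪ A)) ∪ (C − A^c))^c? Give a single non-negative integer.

2

D ∪ A = {3, 5, 6, 7, 8, 9, 10, 11, 12, 13, 14, 15, 16, 17, 18}
D ∪ (D ∪ A) = {3, 5, 6, 7, 8, 9, 10, 11, 12, 13, 14, 15, 16, 17, 18}
A^c = {2, 4, 5, 8, 11, 13, 15, 17, 18}
C − A^c = {3, 6, 7, 14}
(D ∪ (D ∪ A)) ∪ (C − A^c) = {3, 5, 6, 7, 8, 9, 10, 11, 12, 13, 14, 15, 16, 17, 18}
((D ∪ (D ∪ A)) ∪ (C − A^c))^c = {2, 4}
|((D ∪ (D ∪ A)) ∪ (C − A^c))^c| = 2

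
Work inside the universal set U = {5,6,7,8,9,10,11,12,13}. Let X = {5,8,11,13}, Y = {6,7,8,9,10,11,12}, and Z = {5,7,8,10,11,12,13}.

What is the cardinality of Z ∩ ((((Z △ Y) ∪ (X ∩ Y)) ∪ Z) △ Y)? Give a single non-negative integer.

Z △ Y = {5,6,9,13}
X ∩ Y = {8,11}
(Z △ Y) ∪ (X ∩ Y) = {5,6,8,9,11,13}
((Z △ Y) ∪ (X ∩ Y)) ∪ Z = {5,6,7,8,9,10,11,12,13}
(((Z △ Y) ∪ (X ∩ Y)) ∪ Z) △ Y = {5,13}
Z ∩ ((((Z △ Y) ∪ (X ∩ Y)) ∪ Z) △ Y) = {5,13}
|Z ∩ ((((Z △ Y) ∪ (X ∩ Y)) ∪ Z) △ Y)| = 2

2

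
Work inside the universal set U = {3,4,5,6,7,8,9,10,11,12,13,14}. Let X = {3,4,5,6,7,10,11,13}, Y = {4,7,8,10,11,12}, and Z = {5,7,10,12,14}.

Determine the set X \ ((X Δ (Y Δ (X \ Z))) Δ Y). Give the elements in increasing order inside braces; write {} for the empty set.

X \ Z = {3,4,6,11,13}
Y Δ (X \ Z) = {3,6,7,8,10,12,13}
X Δ (Y Δ (X \ Z)) = {4,5,8,11,12}
(X Δ (Y Δ (X \ Z))) Δ Y = {5,7,10}
X \ ((X Δ (Y Δ (X \ Z))) Δ Y) = {3,4,6,11,13}

{3,4,6,11,13}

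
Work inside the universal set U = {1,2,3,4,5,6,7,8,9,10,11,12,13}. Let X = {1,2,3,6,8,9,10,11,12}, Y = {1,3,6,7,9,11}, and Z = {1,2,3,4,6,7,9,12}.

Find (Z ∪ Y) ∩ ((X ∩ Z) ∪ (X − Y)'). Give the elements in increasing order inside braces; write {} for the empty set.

{1,2,3,4,6,7,9,11,12}

Z ∪ Y = {1,2,3,4,6,7,9,11,12}
X ∩ Z = {1,2,3,6,9,12}
X − Y = {2,8,10,12}
(X − Y)' = {1,3,4,5,6,7,9,11,13}
(X ∩ Z) ∪ (X − Y)' = {1,2,3,4,5,6,7,9,11,12,13}
(Z ∪ Y) ∩ ((X ∩ Z) ∪ (X − Y)') = {1,2,3,4,6,7,9,11,12}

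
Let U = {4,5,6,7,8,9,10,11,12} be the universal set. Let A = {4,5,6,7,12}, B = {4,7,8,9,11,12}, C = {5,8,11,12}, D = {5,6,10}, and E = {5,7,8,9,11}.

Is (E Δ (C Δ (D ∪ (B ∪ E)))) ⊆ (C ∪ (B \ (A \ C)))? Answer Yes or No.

B ∪ E = {4,5,7,8,9,11,12}
D ∪ (B ∪ E) = {4,5,6,7,8,9,10,11,12}
C Δ (D ∪ (B ∪ E)) = {4,6,7,9,10}
E Δ (C Δ (D ∪ (B ∪ E))) = {4,5,6,8,10,11}
A \ C = {4,6,7}
B \ (A \ C) = {8,9,11,12}
C ∪ (B \ (A \ C)) = {5,8,9,11,12}
4 ∈ E Δ (C Δ (D ∪ (B ∪ E))) but 4 ∉ C ∪ (B \ (A \ C)), so the inclusion fails.

No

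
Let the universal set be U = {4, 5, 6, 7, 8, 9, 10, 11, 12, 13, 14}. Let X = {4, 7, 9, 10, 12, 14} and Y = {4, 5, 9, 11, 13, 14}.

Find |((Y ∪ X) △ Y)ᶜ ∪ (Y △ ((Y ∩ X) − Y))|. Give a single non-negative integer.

8

Y ∪ X = {4, 5, 7, 9, 10, 11, 12, 13, 14}
(Y ∪ X) △ Y = {7, 10, 12}
((Y ∪ X) △ Y)ᶜ = {4, 5, 6, 8, 9, 11, 13, 14}
Y ∩ X = {4, 9, 14}
(Y ∩ X) − Y = {}
Y △ ((Y ∩ X) − Y) = {4, 5, 9, 11, 13, 14}
((Y ∪ X) △ Y)ᶜ ∪ (Y △ ((Y ∩ X) − Y)) = {4, 5, 6, 8, 9, 11, 13, 14}
|((Y ∪ X) △ Y)ᶜ ∪ (Y △ ((Y ∩ X) − Y))| = 8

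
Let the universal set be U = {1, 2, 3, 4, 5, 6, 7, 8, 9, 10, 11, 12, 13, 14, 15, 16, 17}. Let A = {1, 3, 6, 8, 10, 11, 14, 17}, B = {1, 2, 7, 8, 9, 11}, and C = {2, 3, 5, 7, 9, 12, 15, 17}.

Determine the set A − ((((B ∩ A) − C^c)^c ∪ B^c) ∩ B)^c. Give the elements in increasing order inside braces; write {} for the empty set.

{1, 8, 11}

B ∩ A = {1, 8, 11}
C^c = {1, 4, 6, 8, 10, 11, 13, 14, 16}
(B ∩ A) − C^c = {}
((B ∩ A) − C^c)^c = {1, 2, 3, 4, 5, 6, 7, 8, 9, 10, 11, 12, 13, 14, 15, 16, 17}
B^c = {3, 4, 5, 6, 10, 12, 13, 14, 15, 16, 17}
((B ∩ A) − C^c)^c ∪ B^c = {1, 2, 3, 4, 5, 6, 7, 8, 9, 10, 11, 12, 13, 14, 15, 16, 17}
(((B ∩ A) − C^c)^c ∪ B^c) ∩ B = {1, 2, 7, 8, 9, 11}
((((B ∩ A) − C^c)^c ∪ B^c) ∩ B)^c = {3, 4, 5, 6, 10, 12, 13, 14, 15, 16, 17}
A − ((((B ∩ A) − C^c)^c ∪ B^c) ∩ B)^c = {1, 8, 11}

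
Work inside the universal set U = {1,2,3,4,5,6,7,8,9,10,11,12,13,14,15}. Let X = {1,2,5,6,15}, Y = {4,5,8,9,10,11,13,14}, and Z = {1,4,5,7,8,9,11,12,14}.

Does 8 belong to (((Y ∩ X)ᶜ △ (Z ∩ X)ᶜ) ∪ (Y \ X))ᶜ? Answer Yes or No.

8 ∈ Y and 8 ∉ X, so 8 ∉ Y ∩ X
8 ∈ (Y ∩ X)ᶜ since 8 ∉ (Y ∩ X)
8 ∈ Z and 8 ∉ X, so 8 ∉ Z ∩ X
8 ∈ (Z ∩ X)ᶜ since 8 ∉ (Z ∩ X)
8 ∈ (Y ∩ X)ᶜ and 8 ∈ (Z ∩ X)ᶜ, so 8 ∉ (Y ∩ X)ᶜ △ (Z ∩ X)ᶜ
8 ∈ Y and 8 ∉ X, so 8 ∈ Y \ X
8 ∉ ((Y ∩ X)ᶜ △ (Z ∩ X)ᶜ) and 8 ∈ (Y \ X), so 8 ∈ ((Y ∩ X)ᶜ △ (Z ∩ X)ᶜ) ∪ (Y \ X)
8 ∉ (((Y ∩ X)ᶜ △ (Z ∩ X)ᶜ) ∪ (Y \ X))ᶜ since 8 ∈ (((Y ∩ X)ᶜ △ (Z ∩ X)ᶜ) ∪ (Y \ X))

No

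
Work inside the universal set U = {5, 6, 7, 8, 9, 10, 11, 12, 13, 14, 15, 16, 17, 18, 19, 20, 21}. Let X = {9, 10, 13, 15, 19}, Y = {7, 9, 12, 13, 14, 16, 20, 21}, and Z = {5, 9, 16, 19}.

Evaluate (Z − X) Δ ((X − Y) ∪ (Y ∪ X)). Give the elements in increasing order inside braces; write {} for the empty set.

{5, 7, 9, 10, 12, 13, 14, 15, 19, 20, 21}

Z − X = {5, 16}
X − Y = {10, 15, 19}
Y ∪ X = {7, 9, 10, 12, 13, 14, 15, 16, 19, 20, 21}
(X − Y) ∪ (Y ∪ X) = {7, 9, 10, 12, 13, 14, 15, 16, 19, 20, 21}
(Z − X) Δ ((X − Y) ∪ (Y ∪ X)) = {5, 7, 9, 10, 12, 13, 14, 15, 19, 20, 21}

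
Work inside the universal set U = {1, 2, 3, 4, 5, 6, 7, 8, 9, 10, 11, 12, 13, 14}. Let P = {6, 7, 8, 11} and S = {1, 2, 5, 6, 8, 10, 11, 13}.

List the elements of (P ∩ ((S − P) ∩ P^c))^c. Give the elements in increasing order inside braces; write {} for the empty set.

S − P = {1, 2, 5, 10, 13}
P^c = {1, 2, 3, 4, 5, 9, 10, 12, 13, 14}
(S − P) ∩ P^c = {1, 2, 5, 10, 13}
P ∩ ((S − P) ∩ P^c) = {}
(P ∩ ((S − P) ∩ P^c))^c = {1, 2, 3, 4, 5, 6, 7, 8, 9, 10, 11, 12, 13, 14}

{1, 2, 3, 4, 5, 6, 7, 8, 9, 10, 11, 12, 13, 14}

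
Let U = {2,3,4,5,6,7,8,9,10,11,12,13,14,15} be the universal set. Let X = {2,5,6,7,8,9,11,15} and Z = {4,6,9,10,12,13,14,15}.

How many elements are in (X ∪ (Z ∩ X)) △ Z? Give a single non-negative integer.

10

Z ∩ X = {6,9,15}
X ∪ (Z ∩ X) = {2,5,6,7,8,9,11,15}
(X ∪ (Z ∩ X)) △ Z = {2,4,5,7,8,10,11,12,13,14}
|(X ∪ (Z ∩ X)) △ Z| = 10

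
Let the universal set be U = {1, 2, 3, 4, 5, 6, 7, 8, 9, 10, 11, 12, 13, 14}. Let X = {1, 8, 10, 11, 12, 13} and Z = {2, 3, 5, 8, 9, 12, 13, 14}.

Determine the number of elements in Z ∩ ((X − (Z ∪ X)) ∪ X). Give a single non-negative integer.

3

Z ∪ X = {1, 2, 3, 5, 8, 9, 10, 11, 12, 13, 14}
X − (Z ∪ X) = {}
(X − (Z ∪ X)) ∪ X = {1, 8, 10, 11, 12, 13}
Z ∩ ((X − (Z ∪ X)) ∪ X) = {8, 12, 13}
|Z ∩ ((X − (Z ∪ X)) ∪ X)| = 3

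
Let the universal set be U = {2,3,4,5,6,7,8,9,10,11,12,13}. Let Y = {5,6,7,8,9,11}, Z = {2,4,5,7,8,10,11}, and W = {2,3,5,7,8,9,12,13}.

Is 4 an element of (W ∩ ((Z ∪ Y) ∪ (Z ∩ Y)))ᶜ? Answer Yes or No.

4 ∈ Z and 4 ∉ Y, so 4 ∈ Z ∪ Y
4 ∈ Z and 4 ∉ Y, so 4 ∉ Z ∩ Y
4 ∈ (Z ∪ Y) and 4 ∉ (Z ∩ Y), so 4 ∈ (Z ∪ Y) ∪ (Z ∩ Y)
4 ∉ W and 4 ∈ ((Z ∪ Y) ∪ (Z ∩ Y)), so 4 ∉ W ∩ ((Z ∪ Y) ∪ (Z ∩ Y))
4 ∈ (W ∩ ((Z ∪ Y) ∪ (Z ∩ Y)))ᶜ since 4 ∉ (W ∩ ((Z ∪ Y) ∪ (Z ∩ Y)))

Yes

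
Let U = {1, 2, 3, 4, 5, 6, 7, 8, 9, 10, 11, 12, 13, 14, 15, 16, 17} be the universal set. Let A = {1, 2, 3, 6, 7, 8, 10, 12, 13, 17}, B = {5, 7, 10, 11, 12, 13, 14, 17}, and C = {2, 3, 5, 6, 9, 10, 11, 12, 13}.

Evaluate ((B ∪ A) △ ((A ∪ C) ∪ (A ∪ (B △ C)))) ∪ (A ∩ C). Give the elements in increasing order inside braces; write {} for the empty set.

B ∪ A = {1, 2, 3, 5, 6, 7, 8, 10, 11, 12, 13, 14, 17}
A ∪ C = {1, 2, 3, 5, 6, 7, 8, 9, 10, 11, 12, 13, 17}
B △ C = {2, 3, 6, 7, 9, 14, 17}
A ∪ (B △ C) = {1, 2, 3, 6, 7, 8, 9, 10, 12, 13, 14, 17}
(A ∪ C) ∪ (A ∪ (B △ C)) = {1, 2, 3, 5, 6, 7, 8, 9, 10, 11, 12, 13, 14, 17}
(B ∪ A) △ ((A ∪ C) ∪ (A ∪ (B △ C))) = {9}
A ∩ C = {2, 3, 6, 10, 12, 13}
((B ∪ A) △ ((A ∪ C) ∪ (A ∪ (B △ C)))) ∪ (A ∩ C) = {2, 3, 6, 9, 10, 12, 13}

{2, 3, 6, 9, 10, 12, 13}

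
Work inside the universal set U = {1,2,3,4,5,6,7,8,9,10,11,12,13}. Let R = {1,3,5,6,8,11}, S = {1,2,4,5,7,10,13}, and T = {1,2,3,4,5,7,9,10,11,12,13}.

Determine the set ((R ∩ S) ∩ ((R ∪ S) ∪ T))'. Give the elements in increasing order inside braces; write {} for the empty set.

{2,3,4,6,7,8,9,10,11,12,13}

R ∩ S = {1,5}
R ∪ S = {1,2,3,4,5,6,7,8,10,11,13}
(R ∪ S) ∪ T = {1,2,3,4,5,6,7,8,9,10,11,12,13}
(R ∩ S) ∩ ((R ∪ S) ∪ T) = {1,5}
((R ∩ S) ∩ ((R ∪ S) ∪ T))' = {2,3,4,6,7,8,9,10,11,12,13}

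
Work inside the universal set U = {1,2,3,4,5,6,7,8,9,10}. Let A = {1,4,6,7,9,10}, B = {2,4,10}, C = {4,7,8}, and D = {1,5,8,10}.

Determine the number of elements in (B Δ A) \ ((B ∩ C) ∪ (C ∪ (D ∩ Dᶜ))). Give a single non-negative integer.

4

B Δ A = {1,2,6,7,9}
B ∩ C = {4}
Dᶜ = {2,3,4,6,7,9}
D ∩ Dᶜ = {}
C ∪ (D ∩ Dᶜ) = {4,7,8}
(B ∩ C) ∪ (C ∪ (D ∩ Dᶜ)) = {4,7,8}
(B Δ A) \ ((B ∩ C) ∪ (C ∪ (D ∩ Dᶜ))) = {1,2,6,9}
|(B Δ A) \ ((B ∩ C) ∪ (C ∪ (D ∩ Dᶜ)))| = 4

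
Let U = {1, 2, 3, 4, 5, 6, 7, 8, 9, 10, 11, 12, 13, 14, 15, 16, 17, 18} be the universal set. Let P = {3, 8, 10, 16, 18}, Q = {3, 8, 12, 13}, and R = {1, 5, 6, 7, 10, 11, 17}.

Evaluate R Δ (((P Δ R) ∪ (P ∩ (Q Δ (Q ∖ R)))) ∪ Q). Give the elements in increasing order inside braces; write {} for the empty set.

{3, 8, 10, 12, 13, 16, 18}

P Δ R = {1, 3, 5, 6, 7, 8, 11, 16, 17, 18}
Q ∖ R = {3, 8, 12, 13}
Q Δ (Q ∖ R) = {}
P ∩ (Q Δ (Q ∖ R)) = {}
(P Δ R) ∪ (P ∩ (Q Δ (Q ∖ R))) = {1, 3, 5, 6, 7, 8, 11, 16, 17, 18}
((P Δ R) ∪ (P ∩ (Q Δ (Q ∖ R)))) ∪ Q = {1, 3, 5, 6, 7, 8, 11, 12, 13, 16, 17, 18}
R Δ (((P Δ R) ∪ (P ∩ (Q Δ (Q ∖ R)))) ∪ Q) = {3, 8, 10, 12, 13, 16, 18}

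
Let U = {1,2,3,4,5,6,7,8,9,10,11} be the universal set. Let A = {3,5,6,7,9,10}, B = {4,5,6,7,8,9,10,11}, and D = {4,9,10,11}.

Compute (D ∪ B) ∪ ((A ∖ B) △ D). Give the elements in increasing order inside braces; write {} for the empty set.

{3,4,5,6,7,8,9,10,11}

D ∪ B = {4,5,6,7,8,9,10,11}
A ∖ B = {3}
(A ∖ B) △ D = {3,4,9,10,11}
(D ∪ B) ∪ ((A ∖ B) △ D) = {3,4,5,6,7,8,9,10,11}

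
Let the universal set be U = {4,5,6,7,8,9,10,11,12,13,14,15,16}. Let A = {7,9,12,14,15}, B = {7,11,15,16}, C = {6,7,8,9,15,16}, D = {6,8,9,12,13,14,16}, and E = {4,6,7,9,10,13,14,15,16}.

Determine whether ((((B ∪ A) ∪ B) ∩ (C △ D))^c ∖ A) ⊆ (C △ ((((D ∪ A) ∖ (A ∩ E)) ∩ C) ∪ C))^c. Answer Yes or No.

Yes

B ∪ A = {7,9,11,12,14,15,16}
(B ∪ A) ∪ B = {7,9,11,12,14,15,16}
C △ D = {7,12,13,14,15}
((B ∪ A) ∪ B) ∩ (C △ D) = {7,12,14,15}
(((B ∪ A) ∪ B) ∩ (C △ D))^c = {4,5,6,8,9,10,11,13,16}
(((B ∪ A) ∪ B) ∩ (C △ D))^c ∖ A = {4,5,6,8,10,11,13,16}
D ∪ A = {6,7,8,9,12,13,14,15,16}
A ∩ E = {7,9,14,15}
(D ∪ A) ∖ (A ∩ E) = {6,8,12,13,16}
((D ∪ A) ∖ (A ∩ E)) ∩ C = {6,8,16}
(((D ∪ A) ∖ (A ∩ E)) ∩ C) ∪ C = {6,7,8,9,15,16}
C △ ((((D ∪ A) ∖ (A ∩ E)) ∩ C) ∪ C) = {}
(C △ ((((D ∪ A) ∖ (A ∩ E)) ∩ C) ∪ C))^c = {4,5,6,7,8,9,10,11,12,13,14,15,16}
Every element of {4,5,6,8,10,11,13,16} is in {4,5,6,7,8,9,10,11,12,13,14,15,16}, so (((B ∪ A) ∪ B) ∩ (C △ D))^c ∖ A ⊆ (C △ ((((D ∪ A) ∖ (A ∩ E)) ∩ C) ∪ C))^c.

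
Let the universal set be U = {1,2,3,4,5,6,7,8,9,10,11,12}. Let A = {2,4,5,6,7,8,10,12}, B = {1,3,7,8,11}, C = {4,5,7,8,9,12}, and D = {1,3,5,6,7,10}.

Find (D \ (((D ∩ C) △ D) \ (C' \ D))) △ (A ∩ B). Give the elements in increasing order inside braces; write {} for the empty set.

D ∩ C = {5,7}
(D ∩ C) △ D = {1,3,6,10}
C' = {1,2,3,6,10,11}
C' \ D = {2,11}
((D ∩ C) △ D) \ (C' \ D) = {1,3,6,10}
D \ (((D ∩ C) △ D) \ (C' \ D)) = {5,7}
A ∩ B = {7,8}
(D \ (((D ∩ C) △ D) \ (C' \ D))) △ (A ∩ B) = {5,8}

{5,8}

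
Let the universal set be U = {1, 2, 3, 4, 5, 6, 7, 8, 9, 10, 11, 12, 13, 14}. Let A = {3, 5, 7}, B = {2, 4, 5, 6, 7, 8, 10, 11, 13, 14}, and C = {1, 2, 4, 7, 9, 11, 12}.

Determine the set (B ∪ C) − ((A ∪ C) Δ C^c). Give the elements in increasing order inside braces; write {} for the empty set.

{5}

B ∪ C = {1, 2, 4, 5, 6, 7, 8, 9, 10, 11, 12, 13, 14}
A ∪ C = {1, 2, 3, 4, 5, 7, 9, 11, 12}
C^c = {3, 5, 6, 8, 10, 13, 14}
(A ∪ C) Δ C^c = {1, 2, 4, 6, 7, 8, 9, 10, 11, 12, 13, 14}
(B ∪ C) − ((A ∪ C) Δ C^c) = {5}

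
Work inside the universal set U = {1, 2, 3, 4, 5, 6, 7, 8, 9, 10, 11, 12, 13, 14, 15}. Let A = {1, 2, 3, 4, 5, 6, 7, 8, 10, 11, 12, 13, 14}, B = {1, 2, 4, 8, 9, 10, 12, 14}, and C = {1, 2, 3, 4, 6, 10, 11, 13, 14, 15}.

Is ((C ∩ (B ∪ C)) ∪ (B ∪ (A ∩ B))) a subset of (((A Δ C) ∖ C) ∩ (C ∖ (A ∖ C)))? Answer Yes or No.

No

B ∪ C = {1, 2, 3, 4, 6, 8, 9, 10, 11, 12, 13, 14, 15}
C ∩ (B ∪ C) = {1, 2, 3, 4, 6, 10, 11, 13, 14, 15}
A ∩ B = {1, 2, 4, 8, 10, 12, 14}
B ∪ (A ∩ B) = {1, 2, 4, 8, 9, 10, 12, 14}
(C ∩ (B ∪ C)) ∪ (B ∪ (A ∩ B)) = {1, 2, 3, 4, 6, 8, 9, 10, 11, 12, 13, 14, 15}
A Δ C = {5, 7, 8, 12, 15}
(A Δ C) ∖ C = {5, 7, 8, 12}
A ∖ C = {5, 7, 8, 12}
C ∖ (A ∖ C) = {1, 2, 3, 4, 6, 10, 11, 13, 14, 15}
((A Δ C) ∖ C) ∩ (C ∖ (A ∖ C)) = {}
1 ∈ (C ∩ (B ∪ C)) ∪ (B ∪ (A ∩ B)) but 1 ∉ ((A Δ C) ∖ C) ∩ (C ∖ (A ∖ C)), so the inclusion fails.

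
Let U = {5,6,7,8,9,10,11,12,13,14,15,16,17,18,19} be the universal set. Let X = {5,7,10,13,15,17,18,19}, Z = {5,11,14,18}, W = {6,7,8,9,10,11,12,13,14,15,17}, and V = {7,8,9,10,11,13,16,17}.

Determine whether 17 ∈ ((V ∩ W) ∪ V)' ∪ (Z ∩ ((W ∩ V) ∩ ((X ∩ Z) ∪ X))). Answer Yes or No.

17 ∈ V and 17 ∈ W, so 17 ∈ V ∩ W
17 ∈ (V ∩ W) and 17 ∈ V, so 17 ∈ (V ∩ W) ∪ V
17 ∉ ((V ∩ W) ∪ V)' since 17 ∈ ((V ∩ W) ∪ V)
17 ∈ W and 17 ∈ V, so 17 ∈ W ∩ V
17 ∈ X and 17 ∉ Z, so 17 ∉ X ∩ Z
17 ∉ (X ∩ Z) and 17 ∈ X, so 17 ∈ (X ∩ Z) ∪ X
17 ∈ (W ∩ V) and 17 ∈ ((X ∩ Z) ∪ X), so 17 ∈ (W ∩ V) ∩ ((X ∩ Z) ∪ X)
17 ∉ Z and 17 ∈ ((W ∩ V) ∩ ((X ∩ Z) ∪ X)), so 17 ∉ Z ∩ ((W ∩ V) ∩ ((X ∩ Z) ∪ X))
17 ∉ ((V ∩ W) ∪ V)' and 17 ∉ (Z ∩ ((W ∩ V) ∩ ((X ∩ Z) ∪ X))), so 17 ∉ ((V ∩ W) ∪ V)' ∪ (Z ∩ ((W ∩ V) ∩ ((X ∩ Z) ∪ X)))

No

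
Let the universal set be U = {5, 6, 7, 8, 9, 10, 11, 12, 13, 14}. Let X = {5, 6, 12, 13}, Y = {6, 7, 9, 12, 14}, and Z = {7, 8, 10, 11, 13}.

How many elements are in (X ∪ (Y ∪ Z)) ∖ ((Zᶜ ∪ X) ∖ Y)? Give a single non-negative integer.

8

Y ∪ Z = {6, 7, 8, 9, 10, 11, 12, 13, 14}
X ∪ (Y ∪ Z) = {5, 6, 7, 8, 9, 10, 11, 12, 13, 14}
Zᶜ = {5, 6, 9, 12, 14}
Zᶜ ∪ X = {5, 6, 9, 12, 13, 14}
(Zᶜ ∪ X) ∖ Y = {5, 13}
(X ∪ (Y ∪ Z)) ∖ ((Zᶜ ∪ X) ∖ Y) = {6, 7, 8, 9, 10, 11, 12, 14}
|(X ∪ (Y ∪ Z)) ∖ ((Zᶜ ∪ X) ∖ Y)| = 8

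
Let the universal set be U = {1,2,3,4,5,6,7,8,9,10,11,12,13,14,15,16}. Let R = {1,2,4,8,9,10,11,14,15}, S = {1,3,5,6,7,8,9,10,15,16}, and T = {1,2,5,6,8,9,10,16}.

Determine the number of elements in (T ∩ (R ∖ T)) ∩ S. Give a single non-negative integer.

R ∖ T = {4,11,14,15}
T ∩ (R ∖ T) = {}
(T ∩ (R ∖ T)) ∩ S = {}
|(T ∩ (R ∖ T)) ∩ S| = 0

0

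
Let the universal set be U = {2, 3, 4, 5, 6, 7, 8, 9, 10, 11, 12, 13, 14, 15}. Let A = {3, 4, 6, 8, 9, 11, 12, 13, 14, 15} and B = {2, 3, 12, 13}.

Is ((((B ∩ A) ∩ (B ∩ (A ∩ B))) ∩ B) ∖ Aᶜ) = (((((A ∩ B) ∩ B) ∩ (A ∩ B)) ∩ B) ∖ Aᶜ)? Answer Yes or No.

Yes

B ∩ A = {3, 12, 13}
A ∩ B = {3, 12, 13}
B ∩ (A ∩ B) = {3, 12, 13}
(B ∩ A) ∩ (B ∩ (A ∩ B)) = {3, 12, 13}
((B ∩ A) ∩ (B ∩ (A ∩ B))) ∩ B = {3, 12, 13}
Aᶜ = {2, 5, 7, 10}
(((B ∩ A) ∩ (B ∩ (A ∩ B))) ∩ B) ∖ Aᶜ = {3, 12, 13}
(A ∩ B) ∩ B = {3, 12, 13}
((A ∩ B) ∩ B) ∩ (A ∩ B) = {3, 12, 13}
(((A ∩ B) ∩ B) ∩ (A ∩ B)) ∩ B = {3, 12, 13}
((((A ∩ B) ∩ B) ∩ (A ∩ B)) ∩ B) ∖ Aᶜ = {3, 12, 13}
Both equal {3, 12, 13}, so (((B ∩ A) ∩ (B ∩ (A ∩ B))) ∩ B) ∖ Aᶜ = ((((A ∩ B) ∩ B) ∩ (A ∩ B)) ∩ B) ∖ Aᶜ.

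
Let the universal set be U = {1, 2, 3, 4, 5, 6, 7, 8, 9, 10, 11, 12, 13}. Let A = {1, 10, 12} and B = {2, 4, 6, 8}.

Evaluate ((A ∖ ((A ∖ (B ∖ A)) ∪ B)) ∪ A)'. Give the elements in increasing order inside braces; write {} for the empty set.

{2, 3, 4, 5, 6, 7, 8, 9, 11, 13}

B ∖ A = {2, 4, 6, 8}
A ∖ (B ∖ A) = {1, 10, 12}
(A ∖ (B ∖ A)) ∪ B = {1, 2, 4, 6, 8, 10, 12}
A ∖ ((A ∖ (B ∖ A)) ∪ B) = {}
(A ∖ ((A ∖ (B ∖ A)) ∪ B)) ∪ A = {1, 10, 12}
((A ∖ ((A ∖ (B ∖ A)) ∪ B)) ∪ A)' = {2, 3, 4, 5, 6, 7, 8, 9, 11, 13}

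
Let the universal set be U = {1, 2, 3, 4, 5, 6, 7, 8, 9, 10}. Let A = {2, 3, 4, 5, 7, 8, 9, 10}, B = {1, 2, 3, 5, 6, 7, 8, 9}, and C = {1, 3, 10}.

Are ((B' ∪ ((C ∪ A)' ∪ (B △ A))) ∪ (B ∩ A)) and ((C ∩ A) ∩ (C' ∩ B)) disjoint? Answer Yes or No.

Yes

B' = {4, 10}
C ∪ A = {1, 2, 3, 4, 5, 7, 8, 9, 10}
(C ∪ A)' = {6}
B △ A = {1, 4, 6, 10}
(C ∪ A)' ∪ (B △ A) = {1, 4, 6, 10}
B' ∪ ((C ∪ A)' ∪ (B △ A)) = {1, 4, 6, 10}
B ∩ A = {2, 3, 5, 7, 8, 9}
(B' ∪ ((C ∪ A)' ∪ (B △ A))) ∪ (B ∩ A) = {1, 2, 3, 4, 5, 6, 7, 8, 9, 10}
C ∩ A = {3, 10}
C' = {2, 4, 5, 6, 7, 8, 9}
C' ∩ B = {2, 5, 6, 7, 8, 9}
(C ∩ A) ∩ (C' ∩ B) = {}
{1, 2, 3, 4, 5, 6, 7, 8, 9, 10} and {} share no elements.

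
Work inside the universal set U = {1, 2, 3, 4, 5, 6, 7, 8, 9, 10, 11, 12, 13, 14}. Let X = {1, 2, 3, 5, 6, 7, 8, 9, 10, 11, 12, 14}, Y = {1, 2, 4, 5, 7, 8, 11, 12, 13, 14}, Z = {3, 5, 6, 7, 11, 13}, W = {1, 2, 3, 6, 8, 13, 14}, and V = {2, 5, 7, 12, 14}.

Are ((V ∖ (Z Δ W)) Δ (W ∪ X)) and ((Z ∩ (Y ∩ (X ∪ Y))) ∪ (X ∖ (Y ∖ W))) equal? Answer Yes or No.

Z Δ W = {1, 2, 5, 7, 8, 11, 14}
V ∖ (Z Δ W) = {12}
W ∪ X = {1, 2, 3, 5, 6, 7, 8, 9, 10, 11, 12, 13, 14}
(V ∖ (Z Δ W)) Δ (W ∪ X) = {1, 2, 3, 5, 6, 7, 8, 9, 10, 11, 13, 14}
X ∪ Y = {1, 2, 3, 4, 5, 6, 7, 8, 9, 10, 11, 12, 13, 14}
Y ∩ (X ∪ Y) = {1, 2, 4, 5, 7, 8, 11, 12, 13, 14}
Z ∩ (Y ∩ (X ∪ Y)) = {5, 7, 11, 13}
Y ∖ W = {4, 5, 7, 11, 12}
X ∖ (Y ∖ W) = {1, 2, 3, 6, 8, 9, 10, 14}
(Z ∩ (Y ∩ (X ∪ Y))) ∪ (X ∖ (Y ∖ W)) = {1, 2, 3, 5, 6, 7, 8, 9, 10, 11, 13, 14}
Both equal {1, 2, 3, 5, 6, 7, 8, 9, 10, 11, 13, 14}, so (V ∖ (Z Δ W)) Δ (W ∪ X) = (Z ∩ (Y ∩ (X ∪ Y))) ∪ (X ∖ (Y ∖ W)).

Yes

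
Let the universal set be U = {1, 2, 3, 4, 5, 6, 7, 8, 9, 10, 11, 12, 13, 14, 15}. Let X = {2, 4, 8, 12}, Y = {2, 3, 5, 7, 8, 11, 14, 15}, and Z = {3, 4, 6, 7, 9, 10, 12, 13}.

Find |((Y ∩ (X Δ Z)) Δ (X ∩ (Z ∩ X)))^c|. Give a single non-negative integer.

X Δ Z = {2, 3, 6, 7, 8, 9, 10, 13}
Y ∩ (X Δ Z) = {2, 3, 7, 8}
Z ∩ X = {4, 12}
X ∩ (Z ∩ X) = {4, 12}
(Y ∩ (X Δ Z)) Δ (X ∩ (Z ∩ X)) = {2, 3, 4, 7, 8, 12}
((Y ∩ (X Δ Z)) Δ (X ∩ (Z ∩ X)))^c = {1, 5, 6, 9, 10, 11, 13, 14, 15}
|((Y ∩ (X Δ Z)) Δ (X ∩ (Z ∩ X)))^c| = 9

9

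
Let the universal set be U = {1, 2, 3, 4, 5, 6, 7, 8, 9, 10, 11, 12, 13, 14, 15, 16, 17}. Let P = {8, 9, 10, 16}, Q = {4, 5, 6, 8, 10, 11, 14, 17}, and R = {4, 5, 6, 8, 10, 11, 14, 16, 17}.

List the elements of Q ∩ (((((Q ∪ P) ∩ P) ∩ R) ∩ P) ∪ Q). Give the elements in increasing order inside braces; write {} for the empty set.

{4, 5, 6, 8, 10, 11, 14, 17}

Q ∪ P = {4, 5, 6, 8, 9, 10, 11, 14, 16, 17}
(Q ∪ P) ∩ P = {8, 9, 10, 16}
((Q ∪ P) ∩ P) ∩ R = {8, 10, 16}
(((Q ∪ P) ∩ P) ∩ R) ∩ P = {8, 10, 16}
((((Q ∪ P) ∩ P) ∩ R) ∩ P) ∪ Q = {4, 5, 6, 8, 10, 11, 14, 16, 17}
Q ∩ (((((Q ∪ P) ∩ P) ∩ R) ∩ P) ∪ Q) = {4, 5, 6, 8, 10, 11, 14, 17}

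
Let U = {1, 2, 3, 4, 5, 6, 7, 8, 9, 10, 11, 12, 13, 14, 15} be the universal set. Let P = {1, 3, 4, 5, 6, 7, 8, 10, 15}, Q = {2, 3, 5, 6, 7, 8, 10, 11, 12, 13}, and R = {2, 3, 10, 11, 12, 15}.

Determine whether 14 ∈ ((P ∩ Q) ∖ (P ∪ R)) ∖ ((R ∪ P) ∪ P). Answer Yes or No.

14 ∉ P and 14 ∉ Q, so 14 ∉ P ∩ Q
14 ∉ P and 14 ∉ R, so 14 ∉ P ∪ R
14 ∉ (P ∩ Q) and 14 ∉ (P ∪ R), so 14 ∉ (P ∩ Q) ∖ (P ∪ R)
14 ∉ R and 14 ∉ P, so 14 ∉ R ∪ P
14 ∉ (R ∪ P) and 14 ∉ P, so 14 ∉ (R ∪ P) ∪ P
14 ∉ ((P ∩ Q) ∖ (P ∪ R)) and 14 ∉ ((R ∪ P) ∪ P), so 14 ∉ ((P ∩ Q) ∖ (P ∪ R)) ∖ ((R ∪ P) ∪ P)

No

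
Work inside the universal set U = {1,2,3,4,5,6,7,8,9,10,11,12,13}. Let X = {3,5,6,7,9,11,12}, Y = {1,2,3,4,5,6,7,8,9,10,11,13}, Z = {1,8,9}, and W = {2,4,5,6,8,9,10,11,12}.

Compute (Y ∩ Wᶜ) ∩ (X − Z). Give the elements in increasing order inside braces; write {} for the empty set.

{3,7}

Wᶜ = {1,3,7,13}
Y ∩ Wᶜ = {1,3,7,13}
X − Z = {3,5,6,7,11,12}
(Y ∩ Wᶜ) ∩ (X − Z) = {3,7}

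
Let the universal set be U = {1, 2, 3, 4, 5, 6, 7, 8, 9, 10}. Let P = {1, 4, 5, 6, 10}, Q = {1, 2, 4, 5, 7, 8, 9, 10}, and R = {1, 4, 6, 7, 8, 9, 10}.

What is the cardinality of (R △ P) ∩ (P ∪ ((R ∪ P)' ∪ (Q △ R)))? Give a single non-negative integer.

1

R △ P = {5, 7, 8, 9}
R ∪ P = {1, 4, 5, 6, 7, 8, 9, 10}
(R ∪ P)' = {2, 3}
Q △ R = {2, 5, 6}
(R ∪ P)' ∪ (Q △ R) = {2, 3, 5, 6}
P ∪ ((R ∪ P)' ∪ (Q △ R)) = {1, 2, 3, 4, 5, 6, 10}
(R △ P) ∩ (P ∪ ((R ∪ P)' ∪ (Q △ R))) = {5}
|(R △ P) ∩ (P ∪ ((R ∪ P)' ∪ (Q △ R)))| = 1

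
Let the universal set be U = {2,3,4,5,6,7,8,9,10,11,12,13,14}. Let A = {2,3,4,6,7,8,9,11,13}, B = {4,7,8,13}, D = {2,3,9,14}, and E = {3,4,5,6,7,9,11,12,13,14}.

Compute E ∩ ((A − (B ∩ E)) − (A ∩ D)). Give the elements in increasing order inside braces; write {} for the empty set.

{6,11}

B ∩ E = {4,7,13}
A − (B ∩ E) = {2,3,6,8,9,11}
A ∩ D = {2,3,9}
(A − (B ∩ E)) − (A ∩ D) = {6,8,11}
E ∩ ((A − (B ∩ E)) − (A ∩ D)) = {6,11}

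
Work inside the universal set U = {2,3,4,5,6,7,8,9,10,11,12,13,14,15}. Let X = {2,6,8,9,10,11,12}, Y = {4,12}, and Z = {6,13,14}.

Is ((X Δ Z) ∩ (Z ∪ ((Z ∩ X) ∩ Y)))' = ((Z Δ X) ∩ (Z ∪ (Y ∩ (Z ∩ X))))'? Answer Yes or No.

Yes

X Δ Z = {2,8,9,10,11,12,13,14}
Z ∩ X = {6}
(Z ∩ X) ∩ Y = {}
Z ∪ ((Z ∩ X) ∩ Y) = {6,13,14}
(X Δ Z) ∩ (Z ∪ ((Z ∩ X) ∩ Y)) = {13,14}
((X Δ Z) ∩ (Z ∪ ((Z ∩ X) ∩ Y)))' = {2,3,4,5,6,7,8,9,10,11,12,15}
Z Δ X = {2,8,9,10,11,12,13,14}
Y ∩ (Z ∩ X) = {}
Z ∪ (Y ∩ (Z ∩ X)) = {6,13,14}
(Z Δ X) ∩ (Z ∪ (Y ∩ (Z ∩ X))) = {13,14}
((Z Δ X) ∩ (Z ∪ (Y ∩ (Z ∩ X))))' = {2,3,4,5,6,7,8,9,10,11,12,15}
Both equal {2,3,4,5,6,7,8,9,10,11,12,15}, so ((X Δ Z) ∩ (Z ∪ ((Z ∩ X) ∩ Y)))' = ((Z Δ X) ∩ (Z ∪ (Y ∩ (Z ∩ X))))'.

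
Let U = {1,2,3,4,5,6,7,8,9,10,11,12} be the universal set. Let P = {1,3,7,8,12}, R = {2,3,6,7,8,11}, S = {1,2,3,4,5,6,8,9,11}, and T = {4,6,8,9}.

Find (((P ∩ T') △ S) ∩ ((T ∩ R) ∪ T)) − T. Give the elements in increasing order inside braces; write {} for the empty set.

T' = {1,2,3,5,7,10,11,12}
P ∩ T' = {1,3,7,12}
(P ∩ T') △ S = {2,4,5,6,7,8,9,11,12}
T ∩ R = {6,8}
(T ∩ R) ∪ T = {4,6,8,9}
((P ∩ T') △ S) ∩ ((T ∩ R) ∪ T) = {4,6,8,9}
(((P ∩ T') △ S) ∩ ((T ∩ R) ∪ T)) − T = {}

{}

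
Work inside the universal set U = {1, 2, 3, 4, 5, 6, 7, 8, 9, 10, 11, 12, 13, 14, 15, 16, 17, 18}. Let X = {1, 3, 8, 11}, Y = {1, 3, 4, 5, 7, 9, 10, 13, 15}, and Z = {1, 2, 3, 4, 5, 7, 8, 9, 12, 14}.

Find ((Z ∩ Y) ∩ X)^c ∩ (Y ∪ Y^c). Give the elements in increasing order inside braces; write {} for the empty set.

Z ∩ Y = {1, 3, 4, 5, 7, 9}
(Z ∩ Y) ∩ X = {1, 3}
((Z ∩ Y) ∩ X)^c = {2, 4, 5, 6, 7, 8, 9, 10, 11, 12, 13, 14, 15, 16, 17, 18}
Y^c = {2, 6, 8, 11, 12, 14, 16, 17, 18}
Y ∪ Y^c = {1, 2, 3, 4, 5, 6, 7, 8, 9, 10, 11, 12, 13, 14, 15, 16, 17, 18}
((Z ∩ Y) ∩ X)^c ∩ (Y ∪ Y^c) = {2, 4, 5, 6, 7, 8, 9, 10, 11, 12, 13, 14, 15, 16, 17, 18}

{2, 4, 5, 6, 7, 8, 9, 10, 11, 12, 13, 14, 15, 16, 17, 18}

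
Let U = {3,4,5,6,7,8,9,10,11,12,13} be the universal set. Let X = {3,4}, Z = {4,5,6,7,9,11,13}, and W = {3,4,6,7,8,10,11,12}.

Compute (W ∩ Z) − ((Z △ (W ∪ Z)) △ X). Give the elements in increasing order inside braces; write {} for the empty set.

W ∩ Z = {4,6,7,11}
W ∪ Z = {3,4,5,6,7,8,9,10,11,12,13}
Z △ (W ∪ Z) = {3,8,10,12}
(Z △ (W ∪ Z)) △ X = {4,8,10,12}
(W ∩ Z) − ((Z △ (W ∪ Z)) △ X) = {6,7,11}

{6,7,11}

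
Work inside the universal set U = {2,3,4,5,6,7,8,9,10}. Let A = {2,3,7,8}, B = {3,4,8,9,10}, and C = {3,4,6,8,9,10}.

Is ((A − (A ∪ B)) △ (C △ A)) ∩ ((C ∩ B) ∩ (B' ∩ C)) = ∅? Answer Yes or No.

A ∪ B = {2,3,4,7,8,9,10}
A − (A ∪ B) = {}
C △ A = {2,4,6,7,9,10}
(A − (A ∪ B)) △ (C △ A) = {2,4,6,7,9,10}
C ∩ B = {3,4,8,9,10}
B' = {2,5,6,7}
B' ∩ C = {6}
(C ∩ B) ∩ (B' ∩ C) = {}
{2,4,6,7,9,10} and {} share no elements.

Yes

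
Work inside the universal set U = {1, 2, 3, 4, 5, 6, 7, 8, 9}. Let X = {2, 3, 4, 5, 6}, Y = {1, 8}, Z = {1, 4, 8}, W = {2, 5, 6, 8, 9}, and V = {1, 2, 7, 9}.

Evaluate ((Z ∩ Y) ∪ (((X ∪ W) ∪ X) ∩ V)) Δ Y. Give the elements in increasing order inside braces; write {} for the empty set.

Z ∩ Y = {1, 8}
X ∪ W = {2, 3, 4, 5, 6, 8, 9}
(X ∪ W) ∪ X = {2, 3, 4, 5, 6, 8, 9}
((X ∪ W) ∪ X) ∩ V = {2, 9}
(Z ∩ Y) ∪ (((X ∪ W) ∪ X) ∩ V) = {1, 2, 8, 9}
((Z ∩ Y) ∪ (((X ∪ W) ∪ X) ∩ V)) Δ Y = {2, 9}

{2, 9}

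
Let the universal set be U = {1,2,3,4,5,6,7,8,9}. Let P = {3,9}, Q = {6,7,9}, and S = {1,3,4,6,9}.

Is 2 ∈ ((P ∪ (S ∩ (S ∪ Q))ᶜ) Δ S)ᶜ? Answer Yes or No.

2 ∉ S and 2 ∉ Q, so 2 ∉ S ∪ Q
2 ∉ S and 2 ∉ (S ∪ Q), so 2 ∉ S ∩ (S ∪ Q)
2 ∈ (S ∩ (S ∪ Q))ᶜ since 2 ∉ (S ∩ (S ∪ Q))
2 ∉ P and 2 ∈ (S ∩ (S ∪ Q))ᶜ, so 2 ∈ P ∪ (S ∩ (S ∪ Q))ᶜ
2 ∈ (P ∪ (S ∩ (S ∪ Q))ᶜ) and 2 ∉ S, so 2 ∈ (P ∪ (S ∩ (S ∪ Q))ᶜ) Δ S
2 ∉ ((P ∪ (S ∩ (S ∪ Q))ᶜ) Δ S)ᶜ since 2 ∈ ((P ∪ (S ∩ (S ∪ Q))ᶜ) Δ S)

No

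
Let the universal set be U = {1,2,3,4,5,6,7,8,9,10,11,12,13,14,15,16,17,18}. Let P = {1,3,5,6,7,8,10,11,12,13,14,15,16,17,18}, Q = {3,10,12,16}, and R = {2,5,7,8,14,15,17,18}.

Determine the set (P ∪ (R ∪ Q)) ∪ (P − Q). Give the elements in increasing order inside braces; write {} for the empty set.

R ∪ Q = {2,3,5,7,8,10,12,14,15,16,17,18}
P ∪ (R ∪ Q) = {1,2,3,5,6,7,8,10,11,12,13,14,15,16,17,18}
P − Q = {1,5,6,7,8,11,13,14,15,17,18}
(P ∪ (R ∪ Q)) ∪ (P − Q) = {1,2,3,5,6,7,8,10,11,12,13,14,15,16,17,18}

{1,2,3,5,6,7,8,10,11,12,13,14,15,16,17,18}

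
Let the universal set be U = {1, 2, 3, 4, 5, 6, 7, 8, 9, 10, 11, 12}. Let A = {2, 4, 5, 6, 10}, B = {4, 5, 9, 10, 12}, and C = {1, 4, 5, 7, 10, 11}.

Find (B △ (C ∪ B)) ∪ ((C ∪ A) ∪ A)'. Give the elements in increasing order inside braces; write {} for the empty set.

{1, 3, 7, 8, 9, 11, 12}

C ∪ B = {1, 4, 5, 7, 9, 10, 11, 12}
B △ (C ∪ B) = {1, 7, 11}
C ∪ A = {1, 2, 4, 5, 6, 7, 10, 11}
(C ∪ A) ∪ A = {1, 2, 4, 5, 6, 7, 10, 11}
((C ∪ A) ∪ A)' = {3, 8, 9, 12}
(B △ (C ∪ B)) ∪ ((C ∪ A) ∪ A)' = {1, 3, 7, 8, 9, 11, 12}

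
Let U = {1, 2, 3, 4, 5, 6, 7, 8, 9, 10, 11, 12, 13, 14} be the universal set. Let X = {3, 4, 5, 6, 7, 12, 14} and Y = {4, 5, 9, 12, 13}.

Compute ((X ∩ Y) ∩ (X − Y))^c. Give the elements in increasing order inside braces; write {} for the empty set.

{1, 2, 3, 4, 5, 6, 7, 8, 9, 10, 11, 12, 13, 14}

X ∩ Y = {4, 5, 12}
X − Y = {3, 6, 7, 14}
(X ∩ Y) ∩ (X − Y) = {}
((X ∩ Y) ∩ (X − Y))^c = {1, 2, 3, 4, 5, 6, 7, 8, 9, 10, 11, 12, 13, 14}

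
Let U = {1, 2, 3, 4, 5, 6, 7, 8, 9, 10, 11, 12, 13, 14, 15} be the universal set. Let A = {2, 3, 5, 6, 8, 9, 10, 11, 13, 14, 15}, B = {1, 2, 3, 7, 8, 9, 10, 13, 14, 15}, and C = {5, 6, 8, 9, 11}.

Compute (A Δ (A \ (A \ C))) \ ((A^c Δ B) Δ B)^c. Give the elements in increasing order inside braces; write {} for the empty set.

A \ C = {2, 3, 10, 13, 14, 15}
A \ (A \ C) = {5, 6, 8, 9, 11}
A Δ (A \ (A \ C)) = {2, 3, 10, 13, 14, 15}
A^c = {1, 4, 7, 12}
A^c Δ B = {2, 3, 4, 8, 9, 10, 12, 13, 14, 15}
(A^c Δ B) Δ B = {1, 4, 7, 12}
((A^c Δ B) Δ B)^c = {2, 3, 5, 6, 8, 9, 10, 11, 13, 14, 15}
(A Δ (A \ (A \ C))) \ ((A^c Δ B) Δ B)^c = {}

{}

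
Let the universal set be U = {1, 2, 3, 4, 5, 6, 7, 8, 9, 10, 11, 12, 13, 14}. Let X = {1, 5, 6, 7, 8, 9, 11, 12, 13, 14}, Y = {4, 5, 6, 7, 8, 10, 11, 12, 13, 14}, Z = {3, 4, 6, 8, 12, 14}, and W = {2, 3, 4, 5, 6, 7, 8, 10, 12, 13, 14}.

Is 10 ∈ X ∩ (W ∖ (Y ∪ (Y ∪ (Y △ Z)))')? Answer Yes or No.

10 ∈ Y and 10 ∉ Z, so 10 ∈ Y △ Z
10 ∈ Y and 10 ∈ (Y △ Z), so 10 ∈ Y ∪ (Y △ Z)
10 ∈ Y and 10 ∈ (Y ∪ (Y △ Z)), so 10 ∈ Y ∪ (Y ∪ (Y △ Z))
10 ∉ (Y ∪ (Y ∪ (Y △ Z)))' since 10 ∈ (Y ∪ (Y ∪ (Y △ Z)))
10 ∈ W and 10 ∉ (Y ∪ (Y ∪ (Y △ Z)))', so 10 ∈ W ∖ (Y ∪ (Y ∪ (Y △ Z)))'
10 ∉ X and 10 ∈ (W ∖ (Y ∪ (Y ∪ (Y △ Z)))'), so 10 ∉ X ∩ (W ∖ (Y ∪ (Y ∪ (Y △ Z)))')

No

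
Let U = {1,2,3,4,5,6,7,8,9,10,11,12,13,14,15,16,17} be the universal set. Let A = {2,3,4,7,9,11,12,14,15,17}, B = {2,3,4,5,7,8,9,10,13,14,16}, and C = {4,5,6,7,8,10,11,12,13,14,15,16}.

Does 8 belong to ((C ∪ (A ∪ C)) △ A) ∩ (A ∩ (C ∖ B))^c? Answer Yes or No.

8 ∉ A and 8 ∈ C, so 8 ∈ A ∪ C
8 ∈ C and 8 ∈ (A ∪ C), so 8 ∈ C ∪ (A ∪ C)
8 ∈ (C ∪ (A ∪ C)) and 8 ∉ A, so 8 ∈ (C ∪ (A ∪ C)) △ A
8 ∈ C and 8 ∈ B, so 8 ∉ C ∖ B
8 ∉ A and 8 ∉ (C ∖ B), so 8 ∉ A ∩ (C ∖ B)
8 ∈ (A ∩ (C ∖ B))^c since 8 ∉ (A ∩ (C ∖ B))
8 ∈ ((C ∪ (A ∪ C)) △ A) and 8 ∈ (A ∩ (C ∖ B))^c, so 8 ∈ ((C ∪ (A ∪ C)) △ A) ∩ (A ∩ (C ∖ B))^c

Yes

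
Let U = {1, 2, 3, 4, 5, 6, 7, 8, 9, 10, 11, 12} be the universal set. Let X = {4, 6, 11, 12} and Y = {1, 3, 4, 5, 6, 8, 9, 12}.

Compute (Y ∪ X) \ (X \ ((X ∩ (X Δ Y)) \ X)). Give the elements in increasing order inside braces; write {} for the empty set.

Y ∪ X = {1, 3, 4, 5, 6, 8, 9, 11, 12}
X Δ Y = {1, 3, 5, 8, 9, 11}
X ∩ (X Δ Y) = {11}
(X ∩ (X Δ Y)) \ X = {}
X \ ((X ∩ (X Δ Y)) \ X) = {4, 6, 11, 12}
(Y ∪ X) \ (X \ ((X ∩ (X Δ Y)) \ X)) = {1, 3, 5, 8, 9}

{1, 3, 5, 8, 9}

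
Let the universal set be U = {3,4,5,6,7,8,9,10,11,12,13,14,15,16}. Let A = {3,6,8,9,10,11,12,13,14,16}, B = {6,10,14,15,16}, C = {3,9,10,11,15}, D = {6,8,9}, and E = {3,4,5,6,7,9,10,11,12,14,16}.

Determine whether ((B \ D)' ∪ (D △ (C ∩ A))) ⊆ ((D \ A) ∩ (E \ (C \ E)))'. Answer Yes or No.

Yes

B \ D = {10,14,15,16}
(B \ D)' = {3,4,5,6,7,8,9,11,12,13}
C ∩ A = {3,9,10,11}
D △ (C ∩ A) = {3,6,8,10,11}
(B \ D)' ∪ (D △ (C ∩ A)) = {3,4,5,6,7,8,9,10,11,12,13}
D \ A = {}
C \ E = {15}
E \ (C \ E) = {3,4,5,6,7,9,10,11,12,14,16}
(D \ A) ∩ (E \ (C \ E)) = {}
((D \ A) ∩ (E \ (C \ E)))' = {3,4,5,6,7,8,9,10,11,12,13,14,15,16}
Every element of {3,4,5,6,7,8,9,10,11,12,13} is in {3,4,5,6,7,8,9,10,11,12,13,14,15,16}, so (B \ D)' ∪ (D △ (C ∩ A)) ⊆ ((D \ A) ∩ (E \ (C \ E)))'.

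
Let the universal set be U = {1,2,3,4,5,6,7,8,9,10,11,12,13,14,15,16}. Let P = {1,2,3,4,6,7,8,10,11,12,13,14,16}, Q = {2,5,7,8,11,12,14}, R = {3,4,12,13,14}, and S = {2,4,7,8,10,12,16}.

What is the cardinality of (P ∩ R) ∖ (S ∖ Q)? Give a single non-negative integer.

P ∩ R = {3,4,12,13,14}
S ∖ Q = {4,10,16}
(P ∩ R) ∖ (S ∖ Q) = {3,12,13,14}
|(P ∩ R) ∖ (S ∖ Q)| = 4

4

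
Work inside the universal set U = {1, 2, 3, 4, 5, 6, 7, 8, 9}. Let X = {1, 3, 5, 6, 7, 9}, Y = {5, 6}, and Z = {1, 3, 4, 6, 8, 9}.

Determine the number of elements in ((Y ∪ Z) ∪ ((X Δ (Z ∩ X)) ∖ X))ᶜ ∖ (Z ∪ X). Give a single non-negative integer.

1

Y ∪ Z = {1, 3, 4, 5, 6, 8, 9}
Z ∩ X = {1, 3, 6, 9}
X Δ (Z ∩ X) = {5, 7}
(X Δ (Z ∩ X)) ∖ X = {}
(Y ∪ Z) ∪ ((X Δ (Z ∩ X)) ∖ X) = {1, 3, 4, 5, 6, 8, 9}
((Y ∪ Z) ∪ ((X Δ (Z ∩ X)) ∖ X))ᶜ = {2, 7}
Z ∪ X = {1, 3, 4, 5, 6, 7, 8, 9}
((Y ∪ Z) ∪ ((X Δ (Z ∩ X)) ∖ X))ᶜ ∖ (Z ∪ X) = {2}
|((Y ∪ Z) ∪ ((X Δ (Z ∩ X)) ∖ X))ᶜ ∖ (Z ∪ X)| = 1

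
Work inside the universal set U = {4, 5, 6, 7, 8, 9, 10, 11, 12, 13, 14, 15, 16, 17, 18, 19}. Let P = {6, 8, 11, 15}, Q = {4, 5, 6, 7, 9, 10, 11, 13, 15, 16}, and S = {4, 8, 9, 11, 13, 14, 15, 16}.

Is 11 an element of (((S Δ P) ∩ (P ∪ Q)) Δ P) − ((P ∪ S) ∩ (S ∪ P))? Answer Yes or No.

No

11 ∈ S and 11 ∈ P, so 11 ∉ S Δ P
11 ∈ P and 11 ∈ Q, so 11 ∈ P ∪ Q
11 ∉ (S Δ P) and 11 ∈ (P ∪ Q), so 11 ∉ (S Δ P) ∩ (P ∪ Q)
11 ∉ ((S Δ P) ∩ (P ∪ Q)) and 11 ∈ P, so 11 ∈ ((S Δ P) ∩ (P ∪ Q)) Δ P
11 ∈ P and 11 ∈ S, so 11 ∈ P ∪ S
11 ∈ S and 11 ∈ P, so 11 ∈ S ∪ P
11 ∈ (P ∪ S) and 11 ∈ (S ∪ P), so 11 ∈ (P ∪ S) ∩ (S ∪ P)
11 ∈ (((S Δ P) ∩ (P ∪ Q)) Δ P) and 11 ∈ ((P ∪ S) ∩ (S ∪ P)), so 11 ∉ (((S Δ P) ∩ (P ∪ Q)) Δ P) − ((P ∪ S) ∩ (S ∪ P))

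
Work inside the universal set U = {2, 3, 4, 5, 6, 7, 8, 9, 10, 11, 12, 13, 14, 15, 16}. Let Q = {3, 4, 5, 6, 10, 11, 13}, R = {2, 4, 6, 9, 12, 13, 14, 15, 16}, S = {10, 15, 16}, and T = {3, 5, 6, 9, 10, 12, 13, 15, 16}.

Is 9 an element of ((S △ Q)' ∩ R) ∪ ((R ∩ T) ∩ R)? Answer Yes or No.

9 ∉ S and 9 ∉ Q, so 9 ∉ S △ Q
9 ∈ (S △ Q)' since 9 ∉ (S △ Q)
9 ∈ (S △ Q)' and 9 ∈ R, so 9 ∈ (S △ Q)' ∩ R
9 ∈ R and 9 ∈ T, so 9 ∈ R ∩ T
9 ∈ (R ∩ T) and 9 ∈ R, so 9 ∈ (R ∩ T) ∩ R
9 ∈ ((S △ Q)' ∩ R) and 9 ∈ ((R ∩ T) ∩ R), so 9 ∈ ((S △ Q)' ∩ R) ∪ ((R ∩ T) ∩ R)

Yes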